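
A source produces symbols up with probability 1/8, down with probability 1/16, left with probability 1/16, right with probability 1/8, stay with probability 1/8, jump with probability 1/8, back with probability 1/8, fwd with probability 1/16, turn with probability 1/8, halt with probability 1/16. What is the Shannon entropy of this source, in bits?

Each probability is a power of 1/2, so log₂(1/p) is an integer.
H = Σ p·log₂(1/p) = 1/8·3 + 1/16·4 + 1/16·4 + 1/8·3 + 1/8·3 + 1/8·3 + 1/8·3 + 1/16·4 + 1/8·3 + 1/16·4 = 3.25 bits.

3.25 bits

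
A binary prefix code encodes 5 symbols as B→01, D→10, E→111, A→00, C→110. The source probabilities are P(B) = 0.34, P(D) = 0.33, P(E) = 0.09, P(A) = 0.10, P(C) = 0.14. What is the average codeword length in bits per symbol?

2.23 bits/symbol

L̄ = Σ pᵢ·ℓᵢ = 0.34·2 + 0.33·2 + 0.09·3 + 0.10·2 + 0.14·3 = 2.23 bits/symbol.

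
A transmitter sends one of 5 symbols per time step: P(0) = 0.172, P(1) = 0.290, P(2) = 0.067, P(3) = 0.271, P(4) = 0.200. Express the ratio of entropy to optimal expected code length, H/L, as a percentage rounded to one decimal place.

Entropy H = −Σ p log₂ p ≈ 2.1908 bits.
Huffman merges: 67/1000+43/250→239/1000; 1/5+239/1000→439/1000; 271/1000+29/100→561/1000; 439/1000+561/1000→1. L = 2239/1000 ≈ 2.2390.
Efficiency = H/L = 2.1908/2.2390 = 97.8%.

97.8%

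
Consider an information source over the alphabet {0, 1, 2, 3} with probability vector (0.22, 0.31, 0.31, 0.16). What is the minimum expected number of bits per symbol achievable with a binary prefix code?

2 bits/symbol

Repeatedly combine the two least-probable nodes; the expected code length is the sum of the merged weights.
merge 4/25 + 11/50 → 19/50
merge 31/100 + 31/100 → 31/50
merge 19/50 + 31/50 → 1
L = 19/50 + 31/50 + 1 = 2 bits/symbol.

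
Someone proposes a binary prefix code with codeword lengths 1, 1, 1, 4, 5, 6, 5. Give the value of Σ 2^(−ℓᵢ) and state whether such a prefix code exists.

With common denominator 2^6 = 64: Σ 2^(−ℓᵢ) = 32/64 + 32/64 + 32/64 + 4/64 + 2/64 + 1/64 + 2/64 = 105/64 = 1.640625.
Kraft's inequality requires Σ ≤ 1; here Σ = 1.640625 > 1, so no such prefix code exists.

1.640625; no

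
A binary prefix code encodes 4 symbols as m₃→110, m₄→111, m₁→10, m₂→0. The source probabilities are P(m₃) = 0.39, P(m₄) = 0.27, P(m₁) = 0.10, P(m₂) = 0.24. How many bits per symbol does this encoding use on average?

L̄ = Σ pᵢ·ℓᵢ = 0.39·3 + 0.27·3 + 0.10·2 + 0.24·1 = 2.42 bits/symbol.

2.42 bits/symbol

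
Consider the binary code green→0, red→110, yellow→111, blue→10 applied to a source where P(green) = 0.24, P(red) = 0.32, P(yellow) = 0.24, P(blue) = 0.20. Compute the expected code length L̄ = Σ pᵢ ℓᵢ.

L̄ = Σ pᵢ·ℓᵢ = 0.24·1 + 0.32·3 + 0.24·3 + 0.20·2 = 2.32 bits/symbol.

2.32 bits/symbol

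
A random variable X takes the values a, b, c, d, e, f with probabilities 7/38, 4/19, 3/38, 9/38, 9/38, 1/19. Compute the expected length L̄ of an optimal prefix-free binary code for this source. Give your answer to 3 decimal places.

Repeatedly combine the two least-probable nodes; the expected code length is the sum of the merged weights.
merge 1/19 + 3/38 → 5/38
merge 5/38 + 7/38 → 6/19
merge 4/19 + 9/38 → 17/38
merge 9/38 + 6/19 → 21/38
merge 17/38 + 21/38 → 1
L = 5/38 + 6/19 + 17/38 + 21/38 + 1 = 93/38 ≈ 2.447 bits/symbol.

2.447 bits/symbol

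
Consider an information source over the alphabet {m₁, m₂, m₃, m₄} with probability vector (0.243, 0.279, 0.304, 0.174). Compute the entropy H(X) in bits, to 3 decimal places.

1.971 bits

H = −Σ pᵢ log₂ pᵢ.
−0.243·log₂(0.243) = 0.4960
−0.279·log₂(0.279) = 0.5138
−0.304·log₂(0.304) = 0.5222
−0.174·log₂(0.174) = 0.4390
Sum ≈ 1.9710 → 1.971 bits.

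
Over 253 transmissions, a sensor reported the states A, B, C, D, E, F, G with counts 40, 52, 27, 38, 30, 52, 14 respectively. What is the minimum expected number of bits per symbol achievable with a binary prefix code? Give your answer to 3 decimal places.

2.751 bits/symbol

Probabilities are the counts divided by 253.
Repeatedly combine the two least-probable nodes; the expected code length is the sum of the merged weights.
merge 14/253 + 27/253 → 41/253
merge 30/253 + 38/253 → 68/253
merge 40/253 + 41/253 → 81/253
merge 52/253 + 52/253 → 104/253
merge 68/253 + 81/253 → 149/253
merge 104/253 + 149/253 → 1
L = 41/253 + 68/253 + 81/253 + 104/253 + 149/253 + 1 = 696/253 ≈ 2.751 bits/symbol.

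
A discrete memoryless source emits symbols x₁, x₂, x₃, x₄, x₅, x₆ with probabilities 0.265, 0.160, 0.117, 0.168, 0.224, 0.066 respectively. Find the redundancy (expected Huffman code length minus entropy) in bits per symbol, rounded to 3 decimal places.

0.043 bits

Entropy H = −Σ p log₂ p ≈ 2.4675 bits.
Huffman merges: 33/500+117/1000→183/1000; 4/25+21/125→41/125; 183/1000+28/125→407/1000; 53/200+41/125→593/1000; 407/1000+593/1000→1. L = 2511/1000 ≈ 2.5110.
L − H = 2.5110 − 2.4675 = 0.043 bits.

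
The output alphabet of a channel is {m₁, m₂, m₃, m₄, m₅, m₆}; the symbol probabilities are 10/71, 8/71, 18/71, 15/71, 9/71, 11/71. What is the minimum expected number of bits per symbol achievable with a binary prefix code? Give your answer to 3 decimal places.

2.535 bits/symbol

Repeatedly combine the two least-probable nodes; the expected code length is the sum of the merged weights.
merge 8/71 + 9/71 → 17/71
merge 10/71 + 11/71 → 21/71
merge 15/71 + 17/71 → 32/71
merge 18/71 + 21/71 → 39/71
merge 32/71 + 39/71 → 1
L = 17/71 + 21/71 + 32/71 + 39/71 + 1 = 180/71 ≈ 2.535 bits/symbol.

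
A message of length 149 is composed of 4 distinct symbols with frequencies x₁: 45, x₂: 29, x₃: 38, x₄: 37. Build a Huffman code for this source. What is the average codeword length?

2 bits/symbol

Probabilities are the counts divided by 149.
Repeatedly combine the two least-probable nodes; the expected code length is the sum of the merged weights.
merge 29/149 + 37/149 → 66/149
merge 38/149 + 45/149 → 83/149
merge 66/149 + 83/149 → 1
L = 66/149 + 83/149 + 1 = 2 bits/symbol.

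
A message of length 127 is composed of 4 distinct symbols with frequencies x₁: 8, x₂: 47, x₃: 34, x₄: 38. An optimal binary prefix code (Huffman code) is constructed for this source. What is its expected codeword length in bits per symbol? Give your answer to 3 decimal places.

Probabilities are the counts divided by 127.
Repeatedly combine the two least-probable nodes; the expected code length is the sum of the merged weights.
merge 8/127 + 34/127 → 42/127
merge 38/127 + 42/127 → 80/127
merge 47/127 + 80/127 → 1
L = 42/127 + 80/127 + 1 = 249/127 ≈ 1.961 bits/symbol.

1.961 bits/symbol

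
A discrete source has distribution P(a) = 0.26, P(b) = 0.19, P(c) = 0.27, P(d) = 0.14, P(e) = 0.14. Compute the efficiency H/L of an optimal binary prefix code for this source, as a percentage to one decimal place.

99.3%

Entropy H = −Σ p log₂ p ≈ 2.2648 bits.
Huffman merges: 7/50+7/50→7/25; 19/100+13/50→9/20; 27/100+7/25→11/20; 9/20+11/20→1. L = 57/25 ≈ 2.2800.
Efficiency = H/L = 2.2648/2.2800 = 99.3%.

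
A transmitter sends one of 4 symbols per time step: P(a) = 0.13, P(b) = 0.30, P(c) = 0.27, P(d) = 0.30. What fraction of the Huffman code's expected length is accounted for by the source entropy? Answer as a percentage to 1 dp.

Entropy H = −Σ p log₂ p ≈ 1.9348 bits.
Huffman merges: 13/100+27/100→2/5; 3/10+3/10→3/5; 2/5+3/5→1. L = 2 ≈ 2.0000.
Efficiency = H/L = 1.9348/2.0000 = 96.7%.

96.7%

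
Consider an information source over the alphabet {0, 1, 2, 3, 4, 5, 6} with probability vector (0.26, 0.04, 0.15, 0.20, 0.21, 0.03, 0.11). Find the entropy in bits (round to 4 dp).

H = −Σ pᵢ log₂ pᵢ.
−0.26·log₂(0.26) = 0.5053
−0.04·log₂(0.04) = 0.1858
−0.15·log₂(0.15) = 0.4105
−0.20·log₂(0.20) = 0.4644
−0.21·log₂(0.21) = 0.4728
−0.03·log₂(0.03) = 0.1518
−0.11·log₂(0.11) = 0.3503
Sum ≈ 2.5408 → 2.5408 bits.

2.5408 bits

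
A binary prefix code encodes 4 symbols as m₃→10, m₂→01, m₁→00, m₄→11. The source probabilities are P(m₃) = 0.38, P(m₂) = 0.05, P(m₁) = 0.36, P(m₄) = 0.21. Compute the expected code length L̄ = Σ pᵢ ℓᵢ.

2 bits/symbol

L̄ = Σ pᵢ·ℓᵢ = 0.38·2 + 0.05·2 + 0.36·2 + 0.21·2 = 2 bits/symbol.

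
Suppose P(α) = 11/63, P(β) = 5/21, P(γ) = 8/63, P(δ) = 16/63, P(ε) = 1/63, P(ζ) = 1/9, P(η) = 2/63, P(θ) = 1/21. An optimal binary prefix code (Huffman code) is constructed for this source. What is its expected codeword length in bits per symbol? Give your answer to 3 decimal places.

Repeatedly combine the two least-probable nodes; the expected code length is the sum of the merged weights.
merge 1/63 + 2/63 → 1/21
merge 1/21 + 1/21 → 2/21
merge 2/21 + 1/9 → 13/63
merge 8/63 + 11/63 → 19/63
merge 13/63 + 5/21 → 4/9
merge 16/63 + 19/63 → 5/9
merge 4/9 + 5/9 → 1
L = 1/21 + 2/21 + 13/63 + 19/63 + 4/9 + 5/9 + 1 = 167/63 ≈ 2.651 bits/symbol.

2.651 bits/symbol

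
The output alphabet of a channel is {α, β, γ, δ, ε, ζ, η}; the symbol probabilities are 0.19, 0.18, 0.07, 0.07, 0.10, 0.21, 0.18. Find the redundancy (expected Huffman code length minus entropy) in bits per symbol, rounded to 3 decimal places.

Entropy H = −Σ p log₂ p ≈ 2.6880 bits.
Huffman merges: 7/100+7/100→7/50; 1/10+7/50→6/25; 9/50+9/50→9/25; 19/100+21/100→2/5; 6/25+9/25→3/5; 2/5+3/5→1. L = 137/50 ≈ 2.7400.
L − H = 2.7400 − 2.6880 = 0.052 bits.

0.052 bits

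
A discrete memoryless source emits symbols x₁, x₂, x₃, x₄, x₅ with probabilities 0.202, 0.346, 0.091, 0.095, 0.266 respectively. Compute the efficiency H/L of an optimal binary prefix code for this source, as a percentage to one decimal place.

Entropy H = −Σ p log₂ p ≈ 2.1414 bits.
Huffman merges: 91/1000+19/200→93/500; 93/500+101/500→97/250; 133/500+173/500→153/250; 97/250+153/250→1. L = 1093/500 ≈ 2.1860.
Efficiency = H/L = 2.1414/2.1860 = 98.0%.

98.0%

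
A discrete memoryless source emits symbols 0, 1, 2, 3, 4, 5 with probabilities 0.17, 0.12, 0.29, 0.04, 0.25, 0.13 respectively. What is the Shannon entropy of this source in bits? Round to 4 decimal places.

2.3880 bits

H = −Σ pᵢ log₂ pᵢ.
−0.17·log₂(0.17) = 0.4346
−0.12·log₂(0.12) = 0.3671
−0.29·log₂(0.29) = 0.5179
−0.04·log₂(0.04) = 0.1858
−0.25·log₂(0.25) = 0.5000
−0.13·log₂(0.13) = 0.3826
Sum ≈ 2.3880 → 2.3880 bits.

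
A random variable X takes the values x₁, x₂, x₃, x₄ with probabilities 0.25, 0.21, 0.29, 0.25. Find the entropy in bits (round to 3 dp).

1.991 bits

H = −Σ pᵢ log₂ pᵢ.
−0.25·log₂(0.25) = 0.5000
−0.21·log₂(0.21) = 0.4728
−0.29·log₂(0.29) = 0.5179
−0.25·log₂(0.25) = 0.5000
Sum ≈ 1.9907 → 1.991 bits.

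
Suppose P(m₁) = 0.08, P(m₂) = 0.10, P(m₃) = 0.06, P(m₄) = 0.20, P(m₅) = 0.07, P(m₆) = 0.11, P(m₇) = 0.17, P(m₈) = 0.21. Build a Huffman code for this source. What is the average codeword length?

2.9 bits/symbol

Repeatedly combine the two least-probable nodes; the expected code length is the sum of the merged weights.
merge 3/50 + 7/100 → 13/100
merge 2/25 + 1/10 → 9/50
merge 11/100 + 13/100 → 6/25
merge 17/100 + 9/50 → 7/20
merge 1/5 + 21/100 → 41/100
merge 6/25 + 7/20 → 59/100
merge 41/100 + 59/100 → 1
L = 13/100 + 9/50 + 6/25 + 7/20 + 41/100 + 59/100 + 1 = 29/10 = 2.9 bits/symbol.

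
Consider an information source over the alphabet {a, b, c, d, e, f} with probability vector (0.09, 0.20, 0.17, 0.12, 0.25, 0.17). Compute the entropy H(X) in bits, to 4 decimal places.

2.5133 bits

H = −Σ pᵢ log₂ pᵢ.
−0.09·log₂(0.09) = 0.3127
−0.20·log₂(0.20) = 0.4644
−0.17·log₂(0.17) = 0.4346
−0.12·log₂(0.12) = 0.3671
−0.25·log₂(0.25) = 0.5000
−0.17·log₂(0.17) = 0.4346
Sum ≈ 2.5133 → 2.5133 bits.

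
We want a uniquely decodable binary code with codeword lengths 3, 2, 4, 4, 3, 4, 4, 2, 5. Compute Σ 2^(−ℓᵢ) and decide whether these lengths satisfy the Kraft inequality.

With common denominator 2^5 = 32: Σ 2^(−ℓᵢ) = 4/32 + 8/32 + 2/32 + 2/32 + 4/32 + 2/32 + 2/32 + 8/32 + 1/32 = 33/32 = 1.03125.
Kraft's inequality requires Σ ≤ 1; here Σ = 1.03125 > 1, so no such prefix code exists.

1.03125; no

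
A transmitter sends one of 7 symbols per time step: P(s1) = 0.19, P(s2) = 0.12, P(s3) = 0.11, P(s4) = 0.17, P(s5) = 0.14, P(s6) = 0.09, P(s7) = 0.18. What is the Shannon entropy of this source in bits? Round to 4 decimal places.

2.7622 bits

H = −Σ pᵢ log₂ pᵢ.
−0.19·log₂(0.19) = 0.4552
−0.12·log₂(0.12) = 0.3671
−0.11·log₂(0.11) = 0.3503
−0.17·log₂(0.17) = 0.4346
−0.14·log₂(0.14) = 0.3971
−0.09·log₂(0.09) = 0.3127
−0.18·log₂(0.18) = 0.4453
Sum ≈ 2.7622 → 2.7622 bits.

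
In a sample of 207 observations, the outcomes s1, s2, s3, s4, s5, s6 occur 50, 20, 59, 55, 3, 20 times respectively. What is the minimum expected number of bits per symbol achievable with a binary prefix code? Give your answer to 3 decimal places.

2.319 bits/symbol

Probabilities are the counts divided by 207.
Repeatedly combine the two least-probable nodes; the expected code length is the sum of the merged weights.
merge 1/69 + 20/207 → 1/9
merge 20/207 + 1/9 → 43/207
merge 43/207 + 50/207 → 31/69
merge 55/207 + 59/207 → 38/69
merge 31/69 + 38/69 → 1
L = 1/9 + 43/207 + 31/69 + 38/69 + 1 = 160/69 ≈ 2.319 bits/symbol.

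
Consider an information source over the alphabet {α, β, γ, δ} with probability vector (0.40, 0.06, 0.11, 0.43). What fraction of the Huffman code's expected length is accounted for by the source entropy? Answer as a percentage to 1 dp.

94.6%

Entropy H = −Σ p log₂ p ≈ 1.6462 bits.
Huffman merges: 3/50+11/100→17/100; 17/100+2/5→57/100; 43/100+57/100→1. L = 87/50 ≈ 1.7400.
Efficiency = H/L = 1.6462/1.7400 = 94.6%.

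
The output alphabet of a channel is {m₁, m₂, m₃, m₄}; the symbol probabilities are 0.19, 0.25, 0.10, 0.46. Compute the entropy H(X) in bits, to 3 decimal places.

1.803 bits

H = −Σ pᵢ log₂ pᵢ.
−0.19·log₂(0.19) = 0.4552
−0.25·log₂(0.25) = 0.5000
−0.10·log₂(0.10) = 0.3322
−0.46·log₂(0.46) = 0.5153
Sum ≈ 1.8028 → 1.803 bits.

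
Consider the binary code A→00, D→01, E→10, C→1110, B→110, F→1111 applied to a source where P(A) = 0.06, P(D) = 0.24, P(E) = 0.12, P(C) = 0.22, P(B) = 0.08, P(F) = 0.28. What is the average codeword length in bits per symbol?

3.08 bits/symbol

L̄ = Σ pᵢ·ℓᵢ = 0.06·2 + 0.24·2 + 0.12·2 + 0.22·4 + 0.08·3 + 0.28·4 = 3.08 bits/symbol.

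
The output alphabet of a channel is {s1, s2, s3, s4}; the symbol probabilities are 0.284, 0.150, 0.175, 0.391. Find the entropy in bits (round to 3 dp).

1.896 bits

H = −Σ pᵢ log₂ pᵢ.
−0.284·log₂(0.284) = 0.5158
−0.150·log₂(0.150) = 0.4105
−0.175·log₂(0.175) = 0.4401
−0.391·log₂(0.391) = 0.5297
Sum ≈ 1.8961 → 1.896 bits.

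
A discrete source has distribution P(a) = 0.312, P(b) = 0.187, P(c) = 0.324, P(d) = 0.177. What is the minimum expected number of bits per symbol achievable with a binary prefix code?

Repeatedly combine the two least-probable nodes; the expected code length is the sum of the merged weights.
merge 177/1000 + 187/1000 → 91/250
merge 39/125 + 81/250 → 159/250
merge 91/250 + 159/250 → 1
L = 91/250 + 159/250 + 1 = 2 bits/symbol.

2 bits/symbol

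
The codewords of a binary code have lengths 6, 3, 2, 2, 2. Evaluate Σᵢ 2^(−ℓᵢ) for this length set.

0.890625

With common denominator 2^6 = 64: Σ 2^(−ℓᵢ) = 1/64 + 8/64 + 16/64 + 16/64 + 16/64 = 57/64 = 0.890625.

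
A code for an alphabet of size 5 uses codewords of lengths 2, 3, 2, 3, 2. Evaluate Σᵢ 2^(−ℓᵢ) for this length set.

1

With common denominator 2^3 = 8: Σ 2^(−ℓᵢ) = 2/8 + 1/8 + 2/8 + 1/8 + 2/8 = 8/8 = 1.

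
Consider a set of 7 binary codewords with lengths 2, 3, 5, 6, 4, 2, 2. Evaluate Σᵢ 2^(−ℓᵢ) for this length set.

0.984375

With common denominator 2^6 = 64: Σ 2^(−ℓᵢ) = 16/64 + 8/64 + 2/64 + 1/64 + 4/64 + 16/64 + 16/64 = 63/64 = 0.984375.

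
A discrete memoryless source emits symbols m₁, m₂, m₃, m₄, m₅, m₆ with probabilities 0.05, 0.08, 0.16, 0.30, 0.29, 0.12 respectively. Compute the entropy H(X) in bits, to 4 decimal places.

2.3367 bits

H = −Σ pᵢ log₂ pᵢ.
−0.05·log₂(0.05) = 0.2161
−0.08·log₂(0.08) = 0.2915
−0.16·log₂(0.16) = 0.4230
−0.30·log₂(0.30) = 0.5211
−0.29·log₂(0.29) = 0.5179
−0.12·log₂(0.12) = 0.3671
Sum ≈ 2.3367 → 2.3367 bits.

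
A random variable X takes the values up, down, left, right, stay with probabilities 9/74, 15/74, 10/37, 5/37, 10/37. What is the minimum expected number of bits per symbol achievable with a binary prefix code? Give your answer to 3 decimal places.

2.257 bits/symbol

Repeatedly combine the two least-probable nodes; the expected code length is the sum of the merged weights.
merge 9/74 + 5/37 → 19/74
merge 15/74 + 19/74 → 17/37
merge 10/37 + 10/37 → 20/37
merge 17/37 + 20/37 → 1
L = 19/74 + 17/37 + 20/37 + 1 = 167/74 ≈ 2.257 bits/symbol.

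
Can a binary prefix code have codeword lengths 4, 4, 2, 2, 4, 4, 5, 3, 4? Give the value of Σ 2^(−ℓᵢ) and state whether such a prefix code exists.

0.96875; yes

With common denominator 2^5 = 32: Σ 2^(−ℓᵢ) = 2/32 + 2/32 + 8/32 + 8/32 + 2/32 + 2/32 + 1/32 + 4/32 + 2/32 = 31/32 = 0.96875.
Kraft's inequality requires Σ ≤ 1; here Σ = 0.96875 ≤ 1, so such a prefix code exists.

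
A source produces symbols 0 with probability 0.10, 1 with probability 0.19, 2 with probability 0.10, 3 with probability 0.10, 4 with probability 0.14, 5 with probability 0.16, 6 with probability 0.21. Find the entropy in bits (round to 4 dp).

H = −Σ pᵢ log₂ pᵢ.
−0.10·log₂(0.10) = 0.3322
−0.19·log₂(0.19) = 0.4552
−0.10·log₂(0.10) = 0.3322
−0.10·log₂(0.10) = 0.3322
−0.14·log₂(0.14) = 0.3971
−0.16·log₂(0.16) = 0.4230
−0.21·log₂(0.21) = 0.4728
Sum ≈ 2.7448 → 2.7448 bits.

2.7448 bits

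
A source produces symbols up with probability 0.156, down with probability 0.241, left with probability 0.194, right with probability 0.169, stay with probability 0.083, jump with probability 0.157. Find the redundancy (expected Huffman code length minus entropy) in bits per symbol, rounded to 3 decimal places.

0.042 bits

Entropy H = −Σ p log₂ p ≈ 2.5227 bits.
Huffman merges: 83/1000+39/250→239/1000; 157/1000+169/1000→163/500; 97/500+239/1000→433/1000; 241/1000+163/500→567/1000; 433/1000+567/1000→1. L = 513/200 ≈ 2.5650.
L − H = 2.5650 − 2.5227 = 0.042 bits.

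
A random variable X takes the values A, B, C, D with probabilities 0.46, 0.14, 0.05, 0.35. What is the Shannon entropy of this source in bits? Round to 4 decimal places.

H = −Σ pᵢ log₂ pᵢ.
−0.46·log₂(0.46) = 0.5153
−0.14·log₂(0.14) = 0.3971
−0.05·log₂(0.05) = 0.2161
−0.35·log₂(0.35) = 0.5301
Sum ≈ 1.6586 → 1.6586 bits.

1.6586 bits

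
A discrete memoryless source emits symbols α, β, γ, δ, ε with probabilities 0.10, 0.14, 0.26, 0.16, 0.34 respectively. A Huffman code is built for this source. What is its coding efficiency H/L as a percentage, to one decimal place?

97.6%

Entropy H = −Σ p log₂ p ≈ 2.1868 bits.
Huffman merges: 1/10+7/50→6/25; 4/25+6/25→2/5; 13/50+17/50→3/5; 2/5+3/5→1. L = 56/25 ≈ 2.2400.
Efficiency = H/L = 2.1868/2.2400 = 97.6%.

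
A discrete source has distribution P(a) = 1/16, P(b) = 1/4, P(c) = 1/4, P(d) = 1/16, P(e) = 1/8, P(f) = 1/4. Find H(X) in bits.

2.375 bits

Each probability is a power of 1/2, so log₂(1/p) is an integer.
H = Σ p·log₂(1/p) = 1/16·4 + 1/4·2 + 1/4·2 + 1/16·4 + 1/8·3 + 1/4·2 = 2.375 bits.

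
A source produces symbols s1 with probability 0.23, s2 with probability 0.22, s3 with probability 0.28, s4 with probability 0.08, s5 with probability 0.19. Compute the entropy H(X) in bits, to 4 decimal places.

H = −Σ pᵢ log₂ pᵢ.
−0.23·log₂(0.23) = 0.4877
−0.22·log₂(0.22) = 0.4806
−0.28·log₂(0.28) = 0.5142
−0.08·log₂(0.08) = 0.2915
−0.19·log₂(0.19) = 0.4552
Sum ≈ 2.2292 → 2.2292 bits.

2.2292 bits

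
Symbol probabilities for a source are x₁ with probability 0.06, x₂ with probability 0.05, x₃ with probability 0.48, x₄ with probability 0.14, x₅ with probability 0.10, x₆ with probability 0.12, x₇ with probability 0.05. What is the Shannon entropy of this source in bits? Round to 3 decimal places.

2.280 bits

H = −Σ pᵢ log₂ pᵢ.
−0.06·log₂(0.06) = 0.2435
−0.05·log₂(0.05) = 0.2161
−0.48·log₂(0.48) = 0.5083
−0.14·log₂(0.14) = 0.3971
−0.10·log₂(0.10) = 0.3322
−0.12·log₂(0.12) = 0.3671
−0.05·log₂(0.05) = 0.2161
Sum ≈ 2.2804 → 2.280 bits.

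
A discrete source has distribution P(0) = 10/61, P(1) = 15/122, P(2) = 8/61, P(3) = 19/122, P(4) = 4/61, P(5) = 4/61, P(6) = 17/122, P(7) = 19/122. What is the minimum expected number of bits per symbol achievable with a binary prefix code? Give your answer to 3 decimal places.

Repeatedly combine the two least-probable nodes; the expected code length is the sum of the merged weights.
merge 4/61 + 4/61 → 8/61
merge 15/122 + 8/61 → 31/122
merge 8/61 + 17/122 → 33/122
merge 19/122 + 19/122 → 19/61
merge 10/61 + 31/122 → 51/122
merge 33/122 + 19/61 → 71/122
merge 51/122 + 71/122 → 1
L = 8/61 + 31/122 + 33/122 + 19/61 + 51/122 + 71/122 + 1 = 181/61 ≈ 2.967 bits/symbol.

2.967 bits/symbol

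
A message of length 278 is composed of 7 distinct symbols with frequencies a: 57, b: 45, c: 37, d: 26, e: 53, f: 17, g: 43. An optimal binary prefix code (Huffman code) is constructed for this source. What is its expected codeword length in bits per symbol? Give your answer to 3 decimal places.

Probabilities are the counts divided by 278.
Repeatedly combine the two least-probable nodes; the expected code length is the sum of the merged weights.
merge 17/278 + 13/139 → 43/278
merge 37/278 + 43/278 → 40/139
merge 43/278 + 45/278 → 44/139
merge 53/278 + 57/278 → 55/139
merge 40/139 + 44/139 → 84/139
merge 55/139 + 84/139 → 1
L = 43/278 + 40/139 + 44/139 + 55/139 + 84/139 + 1 = 767/278 ≈ 2.759 bits/symbol.

2.759 bits/symbol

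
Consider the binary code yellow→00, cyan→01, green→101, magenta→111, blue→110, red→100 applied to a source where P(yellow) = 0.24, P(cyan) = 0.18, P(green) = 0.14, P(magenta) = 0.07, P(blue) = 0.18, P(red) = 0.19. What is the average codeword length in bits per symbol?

L̄ = Σ pᵢ·ℓᵢ = 0.24·2 + 0.18·2 + 0.14·3 + 0.07·3 + 0.18·3 + 0.19·3 = 2.58 bits/symbol.

2.58 bits/symbol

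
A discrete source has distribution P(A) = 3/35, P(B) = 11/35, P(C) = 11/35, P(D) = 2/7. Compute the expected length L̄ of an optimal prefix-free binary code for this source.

Repeatedly combine the two least-probable nodes; the expected code length is the sum of the merged weights.
merge 3/35 + 2/7 → 13/35
merge 11/35 + 11/35 → 22/35
merge 13/35 + 22/35 → 1
L = 13/35 + 22/35 + 1 = 2 bits/symbol.

2 bits/symbol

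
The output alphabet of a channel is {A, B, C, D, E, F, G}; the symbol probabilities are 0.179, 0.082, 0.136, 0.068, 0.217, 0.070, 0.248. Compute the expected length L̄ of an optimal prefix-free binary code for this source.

Repeatedly combine the two least-probable nodes; the expected code length is the sum of the merged weights.
merge 17/250 + 7/100 → 69/500
merge 41/500 + 17/125 → 109/500
merge 69/500 + 179/1000 → 317/1000
merge 217/1000 + 109/500 → 87/200
merge 31/125 + 317/1000 → 113/200
merge 87/200 + 113/200 → 1
L = 69/500 + 109/500 + 317/1000 + 87/200 + 113/200 + 1 = 2673/1000 = 2.673 bits/symbol.

2.673 bits/symbol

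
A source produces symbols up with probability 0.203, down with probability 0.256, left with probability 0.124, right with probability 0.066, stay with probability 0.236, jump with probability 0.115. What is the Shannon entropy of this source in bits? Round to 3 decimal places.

2.453 bits

H = −Σ pᵢ log₂ pᵢ.
−0.203·log₂(0.203) = 0.4670
−0.256·log₂(0.256) = 0.5032
−0.124·log₂(0.124) = 0.3734
−0.066·log₂(0.066) = 0.2588
−0.236·log₂(0.236) = 0.4916
−0.115·log₂(0.115) = 0.3588
Sum ≈ 2.4529 → 2.453 bits.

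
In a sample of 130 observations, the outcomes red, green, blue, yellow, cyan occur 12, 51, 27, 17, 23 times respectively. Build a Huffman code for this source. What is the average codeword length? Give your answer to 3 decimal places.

Probabilities are the counts divided by 130.
Repeatedly combine the two least-probable nodes; the expected code length is the sum of the merged weights.
merge 6/65 + 17/130 → 29/130
merge 23/130 + 27/130 → 5/13
merge 29/130 + 5/13 → 79/130
merge 51/130 + 79/130 → 1
L = 29/130 + 5/13 + 79/130 + 1 = 144/65 ≈ 2.215 bits/symbol.

2.215 bits/symbol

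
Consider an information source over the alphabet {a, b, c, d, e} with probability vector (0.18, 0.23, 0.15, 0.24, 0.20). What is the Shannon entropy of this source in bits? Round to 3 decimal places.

H = −Σ pᵢ log₂ pᵢ.
−0.18·log₂(0.18) = 0.4453
−0.23·log₂(0.23) = 0.4877
−0.15·log₂(0.15) = 0.4105
−0.24·log₂(0.24) = 0.4941
−0.20·log₂(0.20) = 0.4644
Sum ≈ 2.3020 → 2.302 bits.

2.302 bits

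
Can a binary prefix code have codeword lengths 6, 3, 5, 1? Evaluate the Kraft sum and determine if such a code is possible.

0.671875; yes

With common denominator 2^6 = 64: Σ 2^(−ℓᵢ) = 1/64 + 8/64 + 2/64 + 32/64 = 43/64 = 0.671875.
Kraft's inequality requires Σ ≤ 1; here Σ = 0.671875 ≤ 1, so such a prefix code exists.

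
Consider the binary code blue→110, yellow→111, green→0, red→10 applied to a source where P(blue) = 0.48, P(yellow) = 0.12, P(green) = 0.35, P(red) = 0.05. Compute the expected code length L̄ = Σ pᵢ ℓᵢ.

2.25 bits/symbol

L̄ = Σ pᵢ·ℓᵢ = 0.48·3 + 0.12·3 + 0.35·1 + 0.05·2 = 2.25 bits/symbol.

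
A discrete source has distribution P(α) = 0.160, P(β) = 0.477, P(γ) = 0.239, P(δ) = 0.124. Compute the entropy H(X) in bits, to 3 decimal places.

H = −Σ pᵢ log₂ pᵢ.
−0.160·log₂(0.160) = 0.4230
−0.477·log₂(0.477) = 0.5094
−0.239·log₂(0.239) = 0.4935
−0.124·log₂(0.124) = 0.3734
Sum ≈ 1.7994 → 1.799 bits.

1.799 bits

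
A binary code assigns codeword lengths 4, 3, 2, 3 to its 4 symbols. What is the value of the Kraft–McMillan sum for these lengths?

0.5625

With common denominator 2^4 = 16: Σ 2^(−ℓᵢ) = 1/16 + 2/16 + 4/16 + 2/16 = 9/16 = 0.5625.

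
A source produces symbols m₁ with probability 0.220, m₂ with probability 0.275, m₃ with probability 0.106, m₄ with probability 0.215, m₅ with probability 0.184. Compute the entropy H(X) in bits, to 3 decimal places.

H = −Σ pᵢ log₂ pᵢ.
−0.220·log₂(0.220) = 0.4806
−0.275·log₂(0.275) = 0.5122
−0.106·log₂(0.106) = 0.3432
−0.215·log₂(0.215) = 0.4768
−0.184·log₂(0.184) = 0.4494
Sum ≈ 2.2621 → 2.262 bits.

2.262 bits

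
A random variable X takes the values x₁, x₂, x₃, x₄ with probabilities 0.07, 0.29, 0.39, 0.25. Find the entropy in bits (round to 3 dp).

1.816 bits

H = −Σ pᵢ log₂ pᵢ.
−0.07·log₂(0.07) = 0.2686
−0.29·log₂(0.29) = 0.5179
−0.39·log₂(0.39) = 0.5298
−0.25·log₂(0.25) = 0.5000
Sum ≈ 1.8163 → 1.816 bits.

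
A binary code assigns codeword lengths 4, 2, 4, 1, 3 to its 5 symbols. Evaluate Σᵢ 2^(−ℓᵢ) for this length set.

1

With common denominator 2^4 = 16: Σ 2^(−ℓᵢ) = 1/16 + 4/16 + 1/16 + 8/16 + 2/16 = 16/16 = 1.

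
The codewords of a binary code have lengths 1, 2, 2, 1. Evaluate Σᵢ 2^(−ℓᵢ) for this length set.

1.5

With common denominator 2^2 = 4: Σ 2^(−ℓᵢ) = 2/4 + 1/4 + 1/4 + 2/4 = 6/4 = 1.5.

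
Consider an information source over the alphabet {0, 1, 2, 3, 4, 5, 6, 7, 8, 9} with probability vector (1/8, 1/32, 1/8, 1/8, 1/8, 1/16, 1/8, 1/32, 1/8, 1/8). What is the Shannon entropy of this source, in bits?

3.1875 bits

Each probability is a power of 1/2, so log₂(1/p) is an integer.
H = Σ p·log₂(1/p) = 1/8·3 + 1/32·5 + 1/8·3 + 1/8·3 + 1/8·3 + 1/16·4 + 1/8·3 + 1/32·5 + 1/8·3 + 1/8·3 = 3.1875 bits.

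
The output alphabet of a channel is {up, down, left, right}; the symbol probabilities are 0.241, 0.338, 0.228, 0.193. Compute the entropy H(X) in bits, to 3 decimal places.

1.968 bits

H = −Σ pᵢ log₂ pᵢ.
−0.241·log₂(0.241) = 0.4947
−0.338·log₂(0.338) = 0.5289
−0.228·log₂(0.228) = 0.4863
−0.193·log₂(0.193) = 0.4581
Sum ≈ 1.9680 → 1.968 bits.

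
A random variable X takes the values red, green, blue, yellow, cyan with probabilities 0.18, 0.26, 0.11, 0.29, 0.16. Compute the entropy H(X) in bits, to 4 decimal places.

H = −Σ pᵢ log₂ pᵢ.
−0.18·log₂(0.18) = 0.4453
−0.26·log₂(0.26) = 0.5053
−0.11·log₂(0.11) = 0.3503
−0.29·log₂(0.29) = 0.5179
−0.16·log₂(0.16) = 0.4230
Sum ≈ 2.2418 → 2.2418 bits.

2.2418 bits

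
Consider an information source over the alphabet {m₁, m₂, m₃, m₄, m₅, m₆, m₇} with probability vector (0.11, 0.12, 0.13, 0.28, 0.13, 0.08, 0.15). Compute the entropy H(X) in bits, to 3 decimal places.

2.699 bits

H = −Σ pᵢ log₂ pᵢ.
−0.11·log₂(0.11) = 0.3503
−0.12·log₂(0.12) = 0.3671
−0.13·log₂(0.13) = 0.3826
−0.28·log₂(0.28) = 0.5142
−0.13·log₂(0.13) = 0.3826
−0.08·log₂(0.08) = 0.2915
−0.15·log₂(0.15) = 0.4105
Sum ≈ 2.6989 → 2.699 bits.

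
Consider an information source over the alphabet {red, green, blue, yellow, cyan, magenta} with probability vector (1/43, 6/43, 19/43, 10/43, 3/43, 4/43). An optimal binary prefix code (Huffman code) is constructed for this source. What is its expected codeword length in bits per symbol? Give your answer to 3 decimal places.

Repeatedly combine the two least-probable nodes; the expected code length is the sum of the merged weights.
merge 1/43 + 3/43 → 4/43
merge 4/43 + 4/43 → 8/43
merge 6/43 + 8/43 → 14/43
merge 10/43 + 14/43 → 24/43
merge 19/43 + 24/43 → 1
L = 4/43 + 8/43 + 14/43 + 24/43 + 1 = 93/43 ≈ 2.163 bits/symbol.

2.163 bits/symbol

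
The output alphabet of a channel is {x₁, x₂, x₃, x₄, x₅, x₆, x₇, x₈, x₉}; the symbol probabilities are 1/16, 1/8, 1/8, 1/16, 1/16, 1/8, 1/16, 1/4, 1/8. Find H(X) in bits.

Each probability is a power of 1/2, so log₂(1/p) is an integer.
H = Σ p·log₂(1/p) = 1/16·4 + 1/8·3 + 1/8·3 + 1/16·4 + 1/16·4 + 1/8·3 + 1/16·4 + 1/4·2 + 1/8·3 = 3 bits.

3 bits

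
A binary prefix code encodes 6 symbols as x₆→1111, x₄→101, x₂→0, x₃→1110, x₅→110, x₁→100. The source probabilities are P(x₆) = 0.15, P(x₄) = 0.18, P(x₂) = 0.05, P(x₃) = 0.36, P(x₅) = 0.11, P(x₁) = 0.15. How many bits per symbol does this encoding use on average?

3.41 bits/symbol

L̄ = Σ pᵢ·ℓᵢ = 0.15·4 + 0.18·3 + 0.05·1 + 0.36·4 + 0.11·3 + 0.15·3 = 3.41 bits/symbol.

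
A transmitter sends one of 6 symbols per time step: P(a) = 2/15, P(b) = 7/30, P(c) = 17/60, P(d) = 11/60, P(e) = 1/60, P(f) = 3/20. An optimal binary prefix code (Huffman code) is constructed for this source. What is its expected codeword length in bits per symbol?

2.45 bits/symbol

Repeatedly combine the two least-probable nodes; the expected code length is the sum of the merged weights.
merge 1/60 + 2/15 → 3/20
merge 3/20 + 3/20 → 3/10
merge 11/60 + 7/30 → 5/12
merge 17/60 + 3/10 → 7/12
merge 5/12 + 7/12 → 1
L = 3/20 + 3/10 + 5/12 + 7/12 + 1 = 49/20 = 2.45 bits/symbol.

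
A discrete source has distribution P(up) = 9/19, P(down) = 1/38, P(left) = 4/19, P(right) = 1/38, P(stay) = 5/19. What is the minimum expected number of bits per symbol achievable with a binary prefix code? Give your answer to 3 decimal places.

Repeatedly combine the two least-probable nodes; the expected code length is the sum of the merged weights.
merge 1/38 + 1/38 → 1/19
merge 1/19 + 4/19 → 5/19
merge 5/19 + 5/19 → 10/19
merge 9/19 + 10/19 → 1
L = 1/19 + 5/19 + 10/19 + 1 = 35/19 ≈ 1.842 bits/symbol.

1.842 bits/symbol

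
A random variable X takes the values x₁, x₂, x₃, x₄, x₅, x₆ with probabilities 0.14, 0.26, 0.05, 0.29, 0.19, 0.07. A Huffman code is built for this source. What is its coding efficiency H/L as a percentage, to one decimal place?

99.2%

Entropy H = −Σ p log₂ p ≈ 2.3602 bits.
Huffman merges: 1/20+7/100→3/25; 3/25+7/50→13/50; 19/100+13/50→9/20; 13/50+29/100→11/20; 9/20+11/20→1. L = 119/50 ≈ 2.3800.
Efficiency = H/L = 2.3602/2.3800 = 99.2%.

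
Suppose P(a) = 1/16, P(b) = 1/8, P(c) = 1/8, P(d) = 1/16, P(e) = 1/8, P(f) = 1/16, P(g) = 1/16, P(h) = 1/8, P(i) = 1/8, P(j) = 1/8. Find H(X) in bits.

3.25 bits

Each probability is a power of 1/2, so log₂(1/p) is an integer.
H = Σ p·log₂(1/p) = 1/16·4 + 1/8·3 + 1/8·3 + 1/16·4 + 1/8·3 + 1/16·4 + 1/16·4 + 1/8·3 + 1/8·3 + 1/8·3 = 3.25 bits.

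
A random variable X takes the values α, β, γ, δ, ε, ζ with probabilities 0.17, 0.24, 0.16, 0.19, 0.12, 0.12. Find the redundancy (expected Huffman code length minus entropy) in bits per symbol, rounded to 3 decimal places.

0.029 bits

Entropy H = −Σ p log₂ p ≈ 2.5411 bits.
Huffman merges: 3/25+3/25→6/25; 4/25+17/100→33/100; 19/100+6/25→43/100; 6/25+33/100→57/100; 43/100+57/100→1. L = 257/100 ≈ 2.5700.
L − H = 2.5700 − 2.5411 = 0.029 bits.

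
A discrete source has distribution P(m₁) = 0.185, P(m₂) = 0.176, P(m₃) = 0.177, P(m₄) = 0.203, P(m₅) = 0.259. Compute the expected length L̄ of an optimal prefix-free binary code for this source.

Repeatedly combine the two least-probable nodes; the expected code length is the sum of the merged weights.
merge 22/125 + 177/1000 → 353/1000
merge 37/200 + 203/1000 → 97/250
merge 259/1000 + 353/1000 → 153/250
merge 97/250 + 153/250 → 1
L = 353/1000 + 97/250 + 153/250 + 1 = 2353/1000 = 2.353 bits/symbol.

2.353 bits/symbol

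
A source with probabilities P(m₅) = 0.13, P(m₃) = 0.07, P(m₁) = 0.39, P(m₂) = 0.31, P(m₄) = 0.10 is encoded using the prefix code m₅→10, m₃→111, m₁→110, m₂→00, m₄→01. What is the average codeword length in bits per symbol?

2.46 bits/symbol

L̄ = Σ pᵢ·ℓᵢ = 0.13·2 + 0.07·3 + 0.39·3 + 0.31·2 + 0.10·2 = 2.46 bits/symbol.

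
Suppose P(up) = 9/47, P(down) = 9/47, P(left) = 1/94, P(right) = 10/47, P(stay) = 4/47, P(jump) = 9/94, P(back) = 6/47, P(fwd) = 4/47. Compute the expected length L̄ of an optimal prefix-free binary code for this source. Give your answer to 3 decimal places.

Repeatedly combine the two least-probable nodes; the expected code length is the sum of the merged weights.
merge 1/94 + 4/47 → 9/94
merge 4/47 + 9/94 → 17/94
merge 9/94 + 6/47 → 21/94
merge 17/94 + 9/47 → 35/94
merge 9/47 + 10/47 → 19/47
merge 21/94 + 35/94 → 28/47
merge 19/47 + 28/47 → 1
L = 9/94 + 17/94 + 21/94 + 35/94 + 19/47 + 28/47 + 1 = 135/47 ≈ 2.872 bits/symbol.

2.872 bits/symbol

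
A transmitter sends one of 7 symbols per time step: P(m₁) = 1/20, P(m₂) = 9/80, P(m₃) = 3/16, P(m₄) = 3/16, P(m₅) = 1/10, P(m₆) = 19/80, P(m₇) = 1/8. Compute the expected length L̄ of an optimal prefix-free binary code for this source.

Repeatedly combine the two least-probable nodes; the expected code length is the sum of the merged weights.
merge 1/20 + 1/10 → 3/20
merge 9/80 + 1/8 → 19/80
merge 3/20 + 3/16 → 27/80
merge 3/16 + 19/80 → 17/40
merge 19/80 + 27/80 → 23/40
merge 17/40 + 23/40 → 1
L = 3/20 + 19/80 + 27/80 + 17/40 + 23/40 + 1 = 109/40 = 2.725 bits/symbol.

2.725 bits/symbol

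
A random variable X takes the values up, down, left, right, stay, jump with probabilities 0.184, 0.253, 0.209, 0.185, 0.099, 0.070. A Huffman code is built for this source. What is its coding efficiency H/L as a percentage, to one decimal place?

98.0%

Entropy H = −Σ p log₂ p ≈ 2.4723 bits.
Huffman merges: 7/100+99/1000→169/1000; 169/1000+23/125→353/1000; 37/200+209/1000→197/500; 253/1000+353/1000→303/500; 197/500+303/500→1. L = 1261/500 ≈ 2.5220.
Efficiency = H/L = 2.4723/2.5220 = 98.0%.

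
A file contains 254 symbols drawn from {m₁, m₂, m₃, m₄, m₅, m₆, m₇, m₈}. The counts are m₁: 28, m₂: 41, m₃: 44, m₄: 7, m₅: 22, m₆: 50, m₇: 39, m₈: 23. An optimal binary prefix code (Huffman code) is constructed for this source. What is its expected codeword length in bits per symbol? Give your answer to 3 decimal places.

2.917 bits/symbol

Probabilities are the counts divided by 254.
Repeatedly combine the two least-probable nodes; the expected code length is the sum of the merged weights.
merge 7/254 + 11/127 → 29/254
merge 23/254 + 14/127 → 51/254
merge 29/254 + 39/254 → 34/127
merge 41/254 + 22/127 → 85/254
merge 25/127 + 51/254 → 101/254
merge 34/127 + 85/254 → 153/254
merge 101/254 + 153/254 → 1
L = 29/254 + 51/254 + 34/127 + 85/254 + 101/254 + 153/254 + 1 = 741/254 ≈ 2.917 bits/symbol.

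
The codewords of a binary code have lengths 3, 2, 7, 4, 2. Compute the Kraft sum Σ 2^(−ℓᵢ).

With common denominator 2^7 = 128: Σ 2^(−ℓᵢ) = 16/128 + 32/128 + 1/128 + 8/128 + 32/128 = 89/128 = 0.6953125.

0.6953125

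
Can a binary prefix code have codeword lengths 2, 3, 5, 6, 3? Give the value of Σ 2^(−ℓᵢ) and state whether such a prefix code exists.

With common denominator 2^6 = 64: Σ 2^(−ℓᵢ) = 16/64 + 8/64 + 2/64 + 1/64 + 8/64 = 35/64 = 0.546875.
Kraft's inequality requires Σ ≤ 1; here Σ = 0.546875 ≤ 1, so such a prefix code exists.

0.546875; yes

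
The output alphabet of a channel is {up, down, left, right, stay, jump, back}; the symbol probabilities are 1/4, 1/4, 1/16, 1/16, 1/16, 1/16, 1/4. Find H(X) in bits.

2.5 bits

Each probability is a power of 1/2, so log₂(1/p) is an integer.
H = Σ p·log₂(1/p) = 1/4·2 + 1/4·2 + 1/16·4 + 1/16·4 + 1/16·4 + 1/16·4 + 1/4·2 = 2.5 bits.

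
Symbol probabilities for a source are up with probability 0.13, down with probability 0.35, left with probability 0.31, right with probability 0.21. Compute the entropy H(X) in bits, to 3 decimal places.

H = −Σ pᵢ log₂ pᵢ.
−0.13·log₂(0.13) = 0.3826
−0.35·log₂(0.35) = 0.5301
−0.31·log₂(0.31) = 0.5238
−0.21·log₂(0.21) = 0.4728
Sum ≈ 1.9094 → 1.909 bits.

1.909 bits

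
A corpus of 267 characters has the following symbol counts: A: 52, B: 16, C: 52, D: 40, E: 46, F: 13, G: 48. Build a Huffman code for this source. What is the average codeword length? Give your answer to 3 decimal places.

2.719 bits/symbol

Probabilities are the counts divided by 267.
Repeatedly combine the two least-probable nodes; the expected code length is the sum of the merged weights.
merge 13/267 + 16/267 → 29/267
merge 29/267 + 40/267 → 23/89
merge 46/267 + 16/89 → 94/267
merge 52/267 + 52/267 → 104/267
merge 23/89 + 94/267 → 163/267
merge 104/267 + 163/267 → 1
L = 29/267 + 23/89 + 94/267 + 104/267 + 163/267 + 1 = 242/89 ≈ 2.719 bits/symbol.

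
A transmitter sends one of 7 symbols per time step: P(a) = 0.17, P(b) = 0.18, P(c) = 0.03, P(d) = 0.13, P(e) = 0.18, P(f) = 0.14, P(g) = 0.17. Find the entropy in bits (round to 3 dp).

2.691 bits

H = −Σ pᵢ log₂ pᵢ.
−0.17·log₂(0.17) = 0.4346
−0.18·log₂(0.18) = 0.4453
−0.03·log₂(0.03) = 0.1518
−0.13·log₂(0.13) = 0.3826
−0.18·log₂(0.18) = 0.4453
−0.14·log₂(0.14) = 0.3971
−0.17·log₂(0.17) = 0.4346
Sum ≈ 2.6913 → 2.691 bits.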